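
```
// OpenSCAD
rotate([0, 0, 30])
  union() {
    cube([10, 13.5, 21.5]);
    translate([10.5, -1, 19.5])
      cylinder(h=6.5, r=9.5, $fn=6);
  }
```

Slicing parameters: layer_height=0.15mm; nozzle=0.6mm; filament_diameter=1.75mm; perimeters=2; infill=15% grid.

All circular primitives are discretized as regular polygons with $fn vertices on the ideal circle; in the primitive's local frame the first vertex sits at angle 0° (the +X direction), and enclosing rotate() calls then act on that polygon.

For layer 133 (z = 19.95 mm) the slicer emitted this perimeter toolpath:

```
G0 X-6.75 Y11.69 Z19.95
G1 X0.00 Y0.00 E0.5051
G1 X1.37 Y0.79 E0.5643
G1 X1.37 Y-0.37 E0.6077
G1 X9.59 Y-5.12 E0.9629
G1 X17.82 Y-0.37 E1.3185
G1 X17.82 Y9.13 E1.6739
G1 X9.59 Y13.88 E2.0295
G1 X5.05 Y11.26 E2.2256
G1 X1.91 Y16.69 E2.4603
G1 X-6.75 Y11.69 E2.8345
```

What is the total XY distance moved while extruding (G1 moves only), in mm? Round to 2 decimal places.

75.75 mm

Sum the Euclidean lengths of each G1 segment: total = 75.75 mm.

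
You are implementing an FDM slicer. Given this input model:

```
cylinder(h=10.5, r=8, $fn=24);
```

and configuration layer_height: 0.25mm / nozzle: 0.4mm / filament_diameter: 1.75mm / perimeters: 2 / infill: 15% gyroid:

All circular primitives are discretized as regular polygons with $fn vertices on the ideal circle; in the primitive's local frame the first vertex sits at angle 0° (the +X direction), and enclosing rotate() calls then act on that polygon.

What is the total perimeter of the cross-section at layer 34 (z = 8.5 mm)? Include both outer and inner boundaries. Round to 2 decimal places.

50.12 mm

At z = 8.5 mm: the r=8 cylinder contributes a regular 24-gon of circumradius 8 (perimeter = 2·24·8.000·sin(180°/24) = 50.12 mm). Overall, the cross-section is a single solid region. Total boundary length (outer) = 50.12 mm.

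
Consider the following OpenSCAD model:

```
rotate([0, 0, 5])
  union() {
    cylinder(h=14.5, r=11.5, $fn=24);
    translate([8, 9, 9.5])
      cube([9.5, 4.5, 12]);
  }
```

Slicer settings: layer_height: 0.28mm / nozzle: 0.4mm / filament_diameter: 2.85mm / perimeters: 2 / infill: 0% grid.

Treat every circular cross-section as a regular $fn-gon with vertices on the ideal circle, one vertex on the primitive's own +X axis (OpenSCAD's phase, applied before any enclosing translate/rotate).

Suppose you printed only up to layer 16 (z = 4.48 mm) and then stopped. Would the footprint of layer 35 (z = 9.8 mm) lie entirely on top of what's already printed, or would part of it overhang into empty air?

part overhangs

Compare the two slices. At z = 4.48: the r=11.5 cylinder gives a regular 24-gon of circumradius 11.5 (constant along its height) (area = (24/2)·11.500²·sin(360°/24) = 410.75 mm²); the cube at (8, 9) is not intersected at this z (z outside [9.5, 21.5]); Taking the union: only the r=11.5 cylinder is present, so the union is just that shape — area = 410.75 mm²; (whole slice rotated 5° about Z — lengths, areas and connectivity unchanged). At z = 9.8: the r=11.5 cylinder contributes a regular 24-gon of circumradius 11.5 (area = (24/2)·11.500²·sin(360°/24) = 410.75 mm²); the cube at (8, 9) (footprint 9.5×4.5) is included at this height (area 42.75 mm²); Merging all regions: the 2 present regions are separate (no shared area or edge), so areas and boundary lengths simply add and each stays a separate island — area = 453.50 mm²; (whole slice rotated 5° about Z — lengths, areas and connectivity unchanged). Checking containment: at z = 9.8 the cross-section extends beyond the z = 4.48 cross-section by about 42.75 mm².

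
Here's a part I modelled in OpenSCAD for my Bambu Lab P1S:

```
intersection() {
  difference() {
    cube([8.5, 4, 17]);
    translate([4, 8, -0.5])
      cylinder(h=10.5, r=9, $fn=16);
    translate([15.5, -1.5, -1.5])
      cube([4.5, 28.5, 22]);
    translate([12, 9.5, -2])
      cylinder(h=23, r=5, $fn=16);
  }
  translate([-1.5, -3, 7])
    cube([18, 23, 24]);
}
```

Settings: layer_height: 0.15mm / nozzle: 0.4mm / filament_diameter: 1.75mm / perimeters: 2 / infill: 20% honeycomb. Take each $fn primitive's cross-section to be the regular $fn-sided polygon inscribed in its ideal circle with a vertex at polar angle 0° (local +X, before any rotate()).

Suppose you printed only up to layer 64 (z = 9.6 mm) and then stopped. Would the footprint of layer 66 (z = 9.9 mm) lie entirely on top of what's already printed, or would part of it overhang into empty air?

entirely on top

Compare the two slices. At z = 9.6: the cube (footprint 8.5×4) is included at this height (area 34.00 mm²); the r=9 cylinder at (4, 8) gives a regular 16-gon of circumradius 9 (constant along its height) (area = (16/2)·9.000²·sin(360°/16) = 247.98 mm²); the cube at (15.5, -1.5) (footprint 4.5×28.5) is included at this height (area 128.25 mm²); the cylinder at (12, 9.5): section is a regular 16-gon, circumradius r=5 (area = (16/2)·5.000²·sin(360°/16) = 76.54 mm²); After the difference (first − rest): starting from the 8.5×4 cube (34.00 mm²), the r=9 cylinder at (4, 8) partially overlaps it — only the 33.88 mm² overlap (of its 247.98 mm²) is removed, clipping the outline; the 4.5×28.5 cube at (15.5, -1.5) misses the remaining region (no effect); the r=5 cylinder at (12, 9.5) misses the remaining region (no effect) — area = 0.12 mm²; the cube at (-1.5, -3) (footprint 18×23) is included at this height (area 414.00 mm²); After intersecting: the result so far lies inside the 18×23 cube at (-1.5, -3), so it is kept whole — area = 0.12 mm². At z = 9.9: the cube is present — its section is the full 8.5×4 rectangle (area 34.00 mm²); the cylinder at (4, 8): section is a regular 16-gon, circumradius r=9 (area = (16/2)·9.000²·sin(360°/16) = 247.98 mm²); the 4.5×28.5 cube at (15.5, -1.5) contributes its full rectangle (area 128.25 mm²); the r=5 cylinder at (12, 9.5) gives a regular 16-gon of circumradius 5 (constant along its height) (area = (16/2)·5.000²·sin(360°/16) = 76.54 mm²); After the difference (first − rest): starting from the 8.5×4 cube (34.00 mm²), the r=9 cylinder at (4, 8) partially overlaps it — only the 33.88 mm² overlap (of its 247.98 mm²) is removed, clipping the outline; the 4.5×28.5 cube at (15.5, -1.5) misses the remaining region (no effect); the r=5 cylinder at (12, 9.5) misses the remaining region (no effect) — area = 0.12 mm²; the 18×23 cube at (-1.5, -3) contributes its full rectangle (area 414.00 mm²); Keeping only the common overlap: the result so far lies inside the 18×23 cube at (-1.5, -3), so it is kept whole — area = 0.12 mm². Checking containment: the cross-section at z = 9.9 is a subset of the cross-section at z = 9.6.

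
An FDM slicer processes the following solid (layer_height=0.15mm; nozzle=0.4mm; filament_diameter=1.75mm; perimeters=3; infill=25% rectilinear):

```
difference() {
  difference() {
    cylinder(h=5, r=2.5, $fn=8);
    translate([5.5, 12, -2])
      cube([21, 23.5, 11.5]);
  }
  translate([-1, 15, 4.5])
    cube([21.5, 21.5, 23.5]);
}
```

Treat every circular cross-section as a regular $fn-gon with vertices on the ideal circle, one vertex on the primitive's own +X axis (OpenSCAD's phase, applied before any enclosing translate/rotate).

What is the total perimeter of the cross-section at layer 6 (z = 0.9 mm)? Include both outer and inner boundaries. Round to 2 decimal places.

At z = 0.9 mm: the r=2.5 cylinder gives a regular 8-gon of circumradius 2.5 (constant along its height) (perimeter = 2·8·2.500·sin(180°/8) = 15.31 mm); the cube at (5.5, 12) is present — its section is the full 21×23.5 rectangle (perimeter 89.00 mm); Taking the first minus the rest: starting from the r=2.5 cylinder, the 21×23.5 cube at (5.5, 12) misses the remaining region (no effect) — boundary = 15.31 mm; the cube at (-1, 15) does not reach this height (z outside [4.5, 28]); Subtracting the remaining from the first: none of the subtracted shapes is present at this height, so the result so far is unchanged — boundary = 15.31 mm. Overall, the cross-section is a single solid region. Total boundary length (outer) = 15.31 mm.

15.31 mm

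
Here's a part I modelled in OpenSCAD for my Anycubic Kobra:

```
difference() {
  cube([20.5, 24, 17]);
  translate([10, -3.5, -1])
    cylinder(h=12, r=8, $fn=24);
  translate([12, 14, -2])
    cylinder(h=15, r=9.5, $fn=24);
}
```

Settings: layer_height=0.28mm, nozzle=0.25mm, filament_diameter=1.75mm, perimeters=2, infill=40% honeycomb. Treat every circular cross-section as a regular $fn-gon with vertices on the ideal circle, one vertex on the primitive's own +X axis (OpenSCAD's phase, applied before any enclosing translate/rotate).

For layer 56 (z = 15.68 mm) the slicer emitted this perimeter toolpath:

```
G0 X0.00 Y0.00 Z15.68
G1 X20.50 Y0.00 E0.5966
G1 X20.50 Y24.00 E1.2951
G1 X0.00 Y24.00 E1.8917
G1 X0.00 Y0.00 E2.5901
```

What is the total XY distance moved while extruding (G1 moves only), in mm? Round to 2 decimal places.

89.00 mm

Sum the Euclidean lengths of each G1 segment: total = 89.00 mm.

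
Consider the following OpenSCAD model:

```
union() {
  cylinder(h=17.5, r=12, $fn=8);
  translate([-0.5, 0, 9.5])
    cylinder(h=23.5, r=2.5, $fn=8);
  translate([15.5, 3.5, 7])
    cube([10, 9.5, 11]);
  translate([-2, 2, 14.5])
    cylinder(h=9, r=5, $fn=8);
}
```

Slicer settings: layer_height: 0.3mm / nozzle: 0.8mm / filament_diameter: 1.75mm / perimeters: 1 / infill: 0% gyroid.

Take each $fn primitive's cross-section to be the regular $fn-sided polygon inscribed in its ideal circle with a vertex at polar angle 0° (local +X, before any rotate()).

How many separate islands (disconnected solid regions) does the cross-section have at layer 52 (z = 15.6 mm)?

2

At z = 15.6 mm: the r=12 cylinder gives a regular 8-gon of circumradius 12 (constant along its height); the r=2.5 cylinder at (-0.5, 0) gives a regular 8-gon of circumradius 2.5 (constant along its height); the 10×9.5 cube at (15.5, 3.5) contributes its full rectangle; the r=5 cylinder at (-2, 2) contributes a regular 8-gon of circumradius 5; Taking the union: the regions partially overlap (shared area 88.39 mm²), so overlapping operands fuse into one piece — 2 connected regions. Overall, the cross-section has 2 separate islands. Island count = 2.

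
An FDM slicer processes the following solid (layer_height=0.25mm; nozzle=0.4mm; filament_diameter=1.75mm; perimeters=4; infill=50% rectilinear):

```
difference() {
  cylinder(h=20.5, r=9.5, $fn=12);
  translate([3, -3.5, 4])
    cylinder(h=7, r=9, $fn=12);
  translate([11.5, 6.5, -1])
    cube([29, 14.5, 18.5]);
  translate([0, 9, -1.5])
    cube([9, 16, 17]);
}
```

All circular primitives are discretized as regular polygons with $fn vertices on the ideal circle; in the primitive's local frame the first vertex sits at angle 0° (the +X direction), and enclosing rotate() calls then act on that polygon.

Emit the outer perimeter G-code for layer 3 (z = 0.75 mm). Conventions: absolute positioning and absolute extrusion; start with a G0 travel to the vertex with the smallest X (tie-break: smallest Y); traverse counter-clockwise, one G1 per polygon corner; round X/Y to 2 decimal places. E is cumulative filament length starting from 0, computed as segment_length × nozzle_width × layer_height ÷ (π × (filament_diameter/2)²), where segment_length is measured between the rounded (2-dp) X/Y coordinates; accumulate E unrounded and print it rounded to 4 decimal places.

G0 X-9.50 Y0.00 Z0.75
G1 X-8.23 Y-4.75 E0.2044
G1 X-4.75 Y-8.23 E0.4090
G1 X0.00 Y-9.50 E0.6134
G1 X4.75 Y-8.23 E0.8179
G1 X8.23 Y-4.75 E1.0225
G1 X9.50 Y0.00 E1.2269
G1 X8.23 Y4.75 E1.4313
G1 X4.75 Y8.23 E1.6359
G1 X1.87 Y9.00 E1.7599
G1 X0.00 Y9.00 E1.8376
G1 X0.00 Y9.50 E1.8584
G1 X-4.75 Y8.23 E2.0628
G1 X-8.23 Y4.75 E2.2674
G1 X-9.50 Y0.00 E2.4718

At z = 0.75 mm: the cylinder: section is a regular 12-gon, circumradius r=9.5; the cylinder at (3, -3.5) does not reach this height (z outside [4, 11]); the cube at (11.5, 6.5) (footprint 29×14.5) is included at this height; the 9×16 cube at (0, 9) contributes its full rectangle; Taking the first minus the rest: starting from the r=9.5 cylinder, the 29×14.5 cube at (11.5, 6.5) misses the remaining region (no effect); the 9×16 cube at (0, 9) partially overlaps it — only the 0.47 mm² overlap (of its 144.00 mm²) is removed, clipping the outline — 1 connected region. The outline is a single polygon with 14 vertices. Extrusion per mm of travel: 0.4 × 0.25 / (π × 0.875²) = 0.041575. Accumulating E over each segment gives final E = 2.4718.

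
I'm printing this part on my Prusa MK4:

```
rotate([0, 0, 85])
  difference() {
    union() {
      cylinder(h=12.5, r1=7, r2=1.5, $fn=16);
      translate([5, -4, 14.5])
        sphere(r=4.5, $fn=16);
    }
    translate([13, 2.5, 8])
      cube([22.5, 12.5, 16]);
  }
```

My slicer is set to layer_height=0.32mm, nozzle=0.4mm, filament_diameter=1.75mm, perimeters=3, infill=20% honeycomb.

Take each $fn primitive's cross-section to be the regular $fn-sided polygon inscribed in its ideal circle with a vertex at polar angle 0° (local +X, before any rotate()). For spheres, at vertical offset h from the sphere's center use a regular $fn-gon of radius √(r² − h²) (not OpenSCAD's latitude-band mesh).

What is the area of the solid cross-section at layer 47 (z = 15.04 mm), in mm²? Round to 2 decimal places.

61.10 mm²

At z = 15.04 mm: the cone is absent (z outside [0, 12.5]); the sphere at (5, -4): section is a regular 16-gon, circumradius = √(r²−h²) = √(4.5²−0.54²) = 4.467 (area = (16/2)·4.467²·sin(360°/16) = 61.10 mm²); Combining (union): only the r=4.5 sphere at (5, -4) is present, so the union is just that shape — area = 61.10 mm²; the 22.5×12.5 cube at (13, 2.5) contributes its full rectangle (area 281.25 mm²); After the difference (first − rest): starting from that combined region (61.10 mm²), the 22.5×12.5 cube at (13, 2.5) misses the remaining region (no effect) — area = 61.10 mm²; (whole slice rotated 85° about Z — lengths, areas and connectivity unchanged). Overall, the cross-section is a single solid region. Net area = 61.10 mm².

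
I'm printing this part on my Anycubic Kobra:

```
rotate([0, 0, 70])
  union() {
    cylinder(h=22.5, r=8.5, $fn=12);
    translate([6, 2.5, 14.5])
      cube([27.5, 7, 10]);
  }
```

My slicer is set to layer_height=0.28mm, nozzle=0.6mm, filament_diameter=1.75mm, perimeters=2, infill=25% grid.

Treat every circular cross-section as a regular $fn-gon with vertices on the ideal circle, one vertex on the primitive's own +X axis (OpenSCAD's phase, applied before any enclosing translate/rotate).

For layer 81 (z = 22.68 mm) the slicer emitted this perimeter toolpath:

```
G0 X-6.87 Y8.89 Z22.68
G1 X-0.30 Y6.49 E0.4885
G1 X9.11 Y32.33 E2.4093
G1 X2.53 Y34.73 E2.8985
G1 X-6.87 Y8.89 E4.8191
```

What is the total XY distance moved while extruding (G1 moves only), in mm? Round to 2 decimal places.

69.00 mm

Sum the Euclidean lengths of each G1 segment: total = 69.00 mm.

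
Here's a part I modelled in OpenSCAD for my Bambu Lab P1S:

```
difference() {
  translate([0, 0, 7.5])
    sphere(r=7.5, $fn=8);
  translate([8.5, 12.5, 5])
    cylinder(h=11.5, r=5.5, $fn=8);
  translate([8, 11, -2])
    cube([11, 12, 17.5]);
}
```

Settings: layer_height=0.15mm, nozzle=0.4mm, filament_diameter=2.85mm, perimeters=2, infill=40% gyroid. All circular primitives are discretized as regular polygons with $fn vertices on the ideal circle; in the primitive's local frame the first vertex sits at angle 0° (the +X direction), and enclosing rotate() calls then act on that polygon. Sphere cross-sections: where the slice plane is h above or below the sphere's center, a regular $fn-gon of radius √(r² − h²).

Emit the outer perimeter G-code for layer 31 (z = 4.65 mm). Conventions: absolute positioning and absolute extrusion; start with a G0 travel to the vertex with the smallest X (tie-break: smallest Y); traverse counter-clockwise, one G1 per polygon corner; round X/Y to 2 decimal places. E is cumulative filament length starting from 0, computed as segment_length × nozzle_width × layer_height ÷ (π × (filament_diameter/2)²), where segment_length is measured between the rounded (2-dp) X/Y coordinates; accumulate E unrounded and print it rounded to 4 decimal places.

G0 X-6.94 Y0.00 Z4.65
G1 X-4.91 Y-4.91 E0.0500
G1 X0.00 Y-6.94 E0.0999
G1 X4.91 Y-4.91 E0.1499
G1 X6.94 Y0.00 E0.1999
G1 X4.91 Y4.91 E0.2499
G1 X0.00 Y6.94 E0.2998
G1 X-4.91 Y4.91 E0.3498
G1 X-6.94 Y0.00 E0.3998

At z = 4.65 mm: the r=7.5 sphere contributes a regular 8-gon of circumradius √(7.5²−2.85²) = 6.937; the cylinder at (8.5, 12.5) does not reach this height (z outside [5, 16.5]); the 11×12 cube at (8, 11) contributes its full rectangle; Taking the first minus the rest: starting from the r=7.5 sphere, the 11×12 cube at (8, 11) misses the remaining region (no effect) — 1 connected region. The outline is a single polygon with 8 vertices. Extrusion per mm of travel: 0.4 × 0.15 / (π × 1.425²) = 0.009405. Accumulating E over each segment gives final E = 0.3998.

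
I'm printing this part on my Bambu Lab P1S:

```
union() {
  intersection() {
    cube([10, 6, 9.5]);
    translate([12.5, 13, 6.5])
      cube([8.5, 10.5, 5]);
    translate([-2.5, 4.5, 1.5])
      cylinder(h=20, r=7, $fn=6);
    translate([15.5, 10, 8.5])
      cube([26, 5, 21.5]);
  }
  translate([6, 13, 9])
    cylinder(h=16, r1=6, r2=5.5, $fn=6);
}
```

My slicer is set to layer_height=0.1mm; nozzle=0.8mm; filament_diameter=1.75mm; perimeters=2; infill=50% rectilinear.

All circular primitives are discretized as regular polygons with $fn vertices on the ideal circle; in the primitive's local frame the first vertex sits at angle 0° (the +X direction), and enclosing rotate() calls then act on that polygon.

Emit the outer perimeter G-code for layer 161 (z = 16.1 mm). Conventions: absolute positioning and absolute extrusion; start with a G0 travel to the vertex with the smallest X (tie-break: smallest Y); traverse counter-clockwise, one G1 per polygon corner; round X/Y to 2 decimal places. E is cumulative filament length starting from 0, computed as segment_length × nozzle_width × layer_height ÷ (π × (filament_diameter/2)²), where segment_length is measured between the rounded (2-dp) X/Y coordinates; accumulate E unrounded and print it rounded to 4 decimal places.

At z = 16.1 mm: the cube is absent (z outside [0, 9.5]); the cube at (12.5, 13) is absent (z outside [6.5, 11.5]); the cylinder at (-2.5, 4.5): section is a regular 6-gon, circumradius r=7; the cube at (15.5, 10) (footprint 26×5) is included at this height; After intersecting: at least one operand is absent at this height, so nothing remains; the cone at (6, 13) contributes a regular 6-gon of circumradius 5.778 (interpolated between r1=6 and r2=5.5 at t=0.444); Merging all regions: only the cone at (6, 13) is present, so the union is just that shape — 1 connected region. The outline is a single polygon with 6 vertices. Extrusion per mm of travel: 0.8 × 0.1 / (π × 0.875²) = 0.033260. Accumulating E over each segment gives final E = 1.1528.

G0 X0.22 Y13.00 Z16.10
G1 X3.11 Y8.00 E0.1921
G1 X8.89 Y8.00 E0.3843
G1 X11.78 Y13.00 E0.5764
G1 X8.89 Y18.00 E0.7685
G1 X3.11 Y18.00 E0.9607
G1 X0.22 Y13.00 E1.1528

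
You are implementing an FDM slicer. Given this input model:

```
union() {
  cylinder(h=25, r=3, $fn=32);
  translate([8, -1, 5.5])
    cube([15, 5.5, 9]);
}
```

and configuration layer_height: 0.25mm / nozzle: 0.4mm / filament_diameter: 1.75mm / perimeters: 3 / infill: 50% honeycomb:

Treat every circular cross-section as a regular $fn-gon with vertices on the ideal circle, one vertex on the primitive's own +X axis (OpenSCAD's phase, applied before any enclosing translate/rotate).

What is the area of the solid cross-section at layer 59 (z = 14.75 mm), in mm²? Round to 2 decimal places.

28.09 mm²

At z = 14.75 mm: the r=3 cylinder contributes a regular 32-gon of circumradius 3 (area = (32/2)·3.000²·sin(360°/32) = 28.09 mm²); the cube at (8, -1) is absent (z outside [5.5, 14.5]); Combining (union): only the r=3 cylinder is present, so the union is just that shape — area = 28.09 mm². Overall, the cross-section is a single solid region. Net area = 28.09 mm².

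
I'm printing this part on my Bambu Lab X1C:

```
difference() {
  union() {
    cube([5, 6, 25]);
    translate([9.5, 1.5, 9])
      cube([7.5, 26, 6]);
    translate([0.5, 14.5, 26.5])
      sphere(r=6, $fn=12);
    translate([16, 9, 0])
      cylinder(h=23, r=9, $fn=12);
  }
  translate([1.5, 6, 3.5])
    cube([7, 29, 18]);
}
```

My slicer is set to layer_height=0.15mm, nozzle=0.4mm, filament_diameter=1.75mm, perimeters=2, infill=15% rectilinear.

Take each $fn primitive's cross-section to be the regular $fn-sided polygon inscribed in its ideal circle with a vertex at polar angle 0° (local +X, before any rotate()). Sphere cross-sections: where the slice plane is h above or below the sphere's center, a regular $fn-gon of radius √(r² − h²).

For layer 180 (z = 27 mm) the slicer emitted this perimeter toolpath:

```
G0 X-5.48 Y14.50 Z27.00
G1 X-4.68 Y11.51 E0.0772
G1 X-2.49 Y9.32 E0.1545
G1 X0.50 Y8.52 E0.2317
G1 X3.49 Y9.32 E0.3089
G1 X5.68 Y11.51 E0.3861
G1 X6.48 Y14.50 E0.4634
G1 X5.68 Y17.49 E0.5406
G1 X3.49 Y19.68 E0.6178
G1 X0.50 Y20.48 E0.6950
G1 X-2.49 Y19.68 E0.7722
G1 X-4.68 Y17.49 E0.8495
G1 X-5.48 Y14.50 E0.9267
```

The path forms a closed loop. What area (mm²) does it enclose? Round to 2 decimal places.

107.31 mm²

Apply the shoelace formula to the sequence of (X, Y) vertices; enclosed area = 107.31 mm².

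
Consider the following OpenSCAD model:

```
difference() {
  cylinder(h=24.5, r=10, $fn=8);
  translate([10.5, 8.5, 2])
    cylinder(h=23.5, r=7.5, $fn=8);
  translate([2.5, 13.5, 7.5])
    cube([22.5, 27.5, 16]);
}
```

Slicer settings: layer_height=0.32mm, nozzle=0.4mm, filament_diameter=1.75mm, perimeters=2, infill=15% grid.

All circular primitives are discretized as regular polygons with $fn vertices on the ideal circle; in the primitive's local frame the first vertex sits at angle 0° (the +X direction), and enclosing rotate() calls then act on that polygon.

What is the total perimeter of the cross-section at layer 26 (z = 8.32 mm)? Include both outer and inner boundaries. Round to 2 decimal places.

61.37 mm

At z = 8.32 mm: the cylinder: section is a regular 8-gon, circumradius r=10 (perimeter = 2·8·10.000·sin(180°/8) = 61.23 mm); the cylinder at (10.5, 8.5): section is a regular 8-gon, circumradius r=7.5 (perimeter = 2·8·7.500·sin(180°/8) = 45.92 mm); the cube at (2.5, 13.5) is present — its section is the full 22.5×27.5 rectangle (perimeter 100.00 mm); After the difference (first − rest): starting from the r=10 cylinder, the r=7.5 cylinder at (10.5, 8.5) partially overlaps it — only the 19.50 mm² overlap (of its 159.10 mm²) is removed, clipping the outline; the 22.5×27.5 cube at (2.5, 13.5) misses the remaining region (no effect) — boundary = 61.37 mm. Overall, the cross-section is a single solid region. Total boundary length (outer) = 61.37 mm.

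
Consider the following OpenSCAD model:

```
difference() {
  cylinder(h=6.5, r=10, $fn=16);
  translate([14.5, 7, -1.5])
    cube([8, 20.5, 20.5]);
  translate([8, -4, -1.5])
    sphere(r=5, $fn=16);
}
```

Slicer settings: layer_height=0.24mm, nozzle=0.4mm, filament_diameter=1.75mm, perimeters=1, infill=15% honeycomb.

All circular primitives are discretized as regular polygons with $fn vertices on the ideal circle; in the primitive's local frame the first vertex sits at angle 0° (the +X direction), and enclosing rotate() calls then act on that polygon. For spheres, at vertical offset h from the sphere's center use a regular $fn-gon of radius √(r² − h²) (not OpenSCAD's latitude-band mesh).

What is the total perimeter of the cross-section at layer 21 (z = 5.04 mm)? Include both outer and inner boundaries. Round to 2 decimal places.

At z = 5.04 mm: the cylinder: section is a regular 16-gon, circumradius r=10 (perimeter = 2·16·10.000·sin(180°/16) = 62.43 mm); the cube at (14.5, 7) is present — its section is the full 8×20.5 rectangle (perimeter 57.00 mm); the sphere at (8, -4) is absent (|z−center|=6.540 > r=5); Taking the first minus the rest: starting from the r=10 cylinder, the 8×20.5 cube at (14.5, 7) misses the remaining region (no effect) — boundary = 62.43 mm. Overall, the cross-section is a single solid region. Total boundary length (outer) = 62.43 mm.

62.43 mm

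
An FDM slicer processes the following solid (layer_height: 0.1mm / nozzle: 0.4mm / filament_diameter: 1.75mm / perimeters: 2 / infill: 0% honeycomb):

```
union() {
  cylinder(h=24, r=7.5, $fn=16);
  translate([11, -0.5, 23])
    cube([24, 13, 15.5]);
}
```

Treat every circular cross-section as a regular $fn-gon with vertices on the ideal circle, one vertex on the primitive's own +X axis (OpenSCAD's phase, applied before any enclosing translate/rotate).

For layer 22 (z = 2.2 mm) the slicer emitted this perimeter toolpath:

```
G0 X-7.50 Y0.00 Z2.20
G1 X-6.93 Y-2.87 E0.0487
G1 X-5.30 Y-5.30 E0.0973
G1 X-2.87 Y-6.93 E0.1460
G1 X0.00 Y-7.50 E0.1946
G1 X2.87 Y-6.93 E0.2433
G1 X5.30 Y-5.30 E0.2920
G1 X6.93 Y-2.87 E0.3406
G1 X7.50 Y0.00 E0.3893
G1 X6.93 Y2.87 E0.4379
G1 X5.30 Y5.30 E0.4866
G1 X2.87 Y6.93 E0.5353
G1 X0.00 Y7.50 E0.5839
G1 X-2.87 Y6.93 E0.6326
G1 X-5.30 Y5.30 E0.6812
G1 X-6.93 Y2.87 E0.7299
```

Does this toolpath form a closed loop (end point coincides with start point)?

Start point (G0): (-7.50, 0.00). End point (last G1): the path does not return to the start — open.

no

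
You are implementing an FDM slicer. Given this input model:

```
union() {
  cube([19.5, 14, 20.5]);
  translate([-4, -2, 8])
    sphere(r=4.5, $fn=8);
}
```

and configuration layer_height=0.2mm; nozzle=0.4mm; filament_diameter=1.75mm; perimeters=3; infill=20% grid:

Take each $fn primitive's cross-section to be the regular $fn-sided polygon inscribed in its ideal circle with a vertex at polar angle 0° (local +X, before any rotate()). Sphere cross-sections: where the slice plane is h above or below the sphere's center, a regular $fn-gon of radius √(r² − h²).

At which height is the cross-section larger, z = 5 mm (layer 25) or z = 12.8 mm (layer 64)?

layer 25 (z = 5 mm)

Layer 25 (z = 5): the 19.5×14 cube contributes its full rectangle (area 273.00 mm²); the r=4.5 sphere at (-4, -2) contributes a regular 8-gon of circumradius √(4.5²−3²) = 3.354 (area = (8/2)·3.354²·sin(360°/8) = 31.82 mm²); Merging all regions: the 2 present regions are separate (no shared area or edge), so areas and boundary lengths simply add and each stays a separate island — area = 304.82 mm². So its area = 304.82 mm². Layer 64 (z = 12.8): the cube (footprint 19.5×14) is included at this height (area 273.00 mm²); the sphere at (-4, -2) does not reach this height (|z−center|=4.800 > r=4.5); Taking the union: only the 19.5×14 cube is present, so the union is just that shape — area = 273.00 mm². So its area = 273.00 mm². Layer 25 is larger (304.82 vs 273.00 mm²).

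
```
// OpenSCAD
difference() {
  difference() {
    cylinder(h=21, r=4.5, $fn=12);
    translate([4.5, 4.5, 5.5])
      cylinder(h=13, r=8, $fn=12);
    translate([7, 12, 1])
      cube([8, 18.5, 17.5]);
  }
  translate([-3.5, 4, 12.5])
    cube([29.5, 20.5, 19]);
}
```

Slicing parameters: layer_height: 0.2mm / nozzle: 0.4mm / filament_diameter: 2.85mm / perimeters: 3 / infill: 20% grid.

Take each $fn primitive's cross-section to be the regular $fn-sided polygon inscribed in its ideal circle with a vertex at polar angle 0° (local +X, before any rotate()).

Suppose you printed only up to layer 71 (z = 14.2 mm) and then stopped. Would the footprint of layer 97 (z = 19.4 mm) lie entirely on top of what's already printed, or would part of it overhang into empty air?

part overhangs

Compare the two slices. At z = 14.2: the r=4.5 cylinder contributes a regular 12-gon of circumradius 4.5 (area = (12/2)·4.500²·sin(360°/12) = 60.75 mm²); the r=8 cylinder at (4.5, 4.5) gives a regular 12-gon of circumradius 8 (constant along its height) (area = (12/2)·8.000²·sin(360°/12) = 192.00 mm²); the cube at (7, 12) is present — its section is the full 8×18.5 rectangle (area 148.00 mm²); After the difference (first − rest): starting from the r=4.5 cylinder (60.75 mm²), the r=8 cylinder at (4.5, 4.5) partially overlaps it — only the 39.24 mm² overlap (of its 192.00 mm²) is removed, clipping the outline; the 8×18.5 cube at (7, 12) misses the remaining region (no effect) — area = 21.51 mm²; the cube at (-3.5, 4) is present — its section is the full 29.5×20.5 rectangle (area 604.75 mm²); After the difference (first − rest): starting from the result so far (21.51 mm²), the 29.5×20.5 cube at (-3.5, 4) misses the remaining region (no effect) — area = 21.51 mm². At z = 19.4: the r=4.5 cylinder gives a regular 12-gon of circumradius 4.5 (constant along its height) (area = (12/2)·4.500²·sin(360°/12) = 60.75 mm²); the cylinder at (4.5, 4.5) does not reach this height (z outside [5.5, 18.5]); the cube at (7, 12) is not intersected at this z (z outside [1, 18.5]); After the difference (first − rest): none of the subtracted shapes is present at this height, so the r=4.5 cylinder is unchanged — area = 60.75 mm²; the cube at (-3.5, 4) (footprint 29.5×20.5) is included at this height (area 604.75 mm²); After the difference (first − rest): starting from the result so far (60.75 mm²), the 29.5×20.5 cube at (-3.5, 4) partially overlaps it — only the 0.93 mm² overlap (of its 604.75 mm²) is removed, clipping the outline — area = 59.82 mm². Checking containment: at z = 19.4 the cross-section extends beyond the z = 14.2 cross-section by about 38.30 mm².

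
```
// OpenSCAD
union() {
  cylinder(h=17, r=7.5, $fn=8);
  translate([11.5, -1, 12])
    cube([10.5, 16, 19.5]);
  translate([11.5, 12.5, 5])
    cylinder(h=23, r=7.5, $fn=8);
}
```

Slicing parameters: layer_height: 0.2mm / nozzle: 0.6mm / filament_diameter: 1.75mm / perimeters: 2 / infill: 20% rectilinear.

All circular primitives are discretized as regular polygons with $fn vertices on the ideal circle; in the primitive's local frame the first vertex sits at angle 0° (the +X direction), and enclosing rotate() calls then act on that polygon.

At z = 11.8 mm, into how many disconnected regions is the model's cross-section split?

At z = 11.8 mm: the cylinder: section is a regular 8-gon, circumradius r=7.5; the cube at (11.5, -1) is absent (z outside [12, 31.5]); the r=7.5 cylinder at (11.5, 12.5) contributes a regular 8-gon of circumradius 7.5; Merging all regions: the 2 present regions are separate (no shared area or edge), so areas and boundary lengths simply add and each stays a separate island — 2 connected regions. The result has 2 disconnected regions.

2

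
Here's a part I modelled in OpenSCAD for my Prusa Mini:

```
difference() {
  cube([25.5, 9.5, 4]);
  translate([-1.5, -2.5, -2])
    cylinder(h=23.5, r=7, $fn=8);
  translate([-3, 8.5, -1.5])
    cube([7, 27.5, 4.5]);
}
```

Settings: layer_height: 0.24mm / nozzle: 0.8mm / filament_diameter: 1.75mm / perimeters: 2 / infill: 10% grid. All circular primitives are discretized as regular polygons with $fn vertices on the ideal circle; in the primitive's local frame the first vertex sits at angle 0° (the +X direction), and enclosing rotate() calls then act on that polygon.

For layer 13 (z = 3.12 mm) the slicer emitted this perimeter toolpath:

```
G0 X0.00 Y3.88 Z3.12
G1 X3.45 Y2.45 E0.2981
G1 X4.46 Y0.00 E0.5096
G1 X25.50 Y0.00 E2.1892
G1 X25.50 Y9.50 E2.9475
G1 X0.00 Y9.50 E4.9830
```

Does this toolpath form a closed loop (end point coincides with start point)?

Start point (G0): (0.00, 3.88). End point (last G1): the path does not return to the start — open.

no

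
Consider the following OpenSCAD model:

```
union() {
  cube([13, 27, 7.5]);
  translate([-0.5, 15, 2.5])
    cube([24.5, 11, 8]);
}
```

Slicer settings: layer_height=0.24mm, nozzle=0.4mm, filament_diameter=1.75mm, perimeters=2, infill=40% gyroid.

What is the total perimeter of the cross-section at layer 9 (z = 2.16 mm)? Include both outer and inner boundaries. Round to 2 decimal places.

At z = 2.16 mm: the cube (footprint 13×27) is included at this height (perimeter 80.00 mm); the cube at (-0.5, 15) does not reach this height (z outside [2.5, 10.5]); Taking the union: only the 13×27 cube is present, so the union is just that shape — boundary = 80.00 mm. Overall, the cross-section is a single solid region. Total boundary length (outer) = 80.00 mm.

80.00 mm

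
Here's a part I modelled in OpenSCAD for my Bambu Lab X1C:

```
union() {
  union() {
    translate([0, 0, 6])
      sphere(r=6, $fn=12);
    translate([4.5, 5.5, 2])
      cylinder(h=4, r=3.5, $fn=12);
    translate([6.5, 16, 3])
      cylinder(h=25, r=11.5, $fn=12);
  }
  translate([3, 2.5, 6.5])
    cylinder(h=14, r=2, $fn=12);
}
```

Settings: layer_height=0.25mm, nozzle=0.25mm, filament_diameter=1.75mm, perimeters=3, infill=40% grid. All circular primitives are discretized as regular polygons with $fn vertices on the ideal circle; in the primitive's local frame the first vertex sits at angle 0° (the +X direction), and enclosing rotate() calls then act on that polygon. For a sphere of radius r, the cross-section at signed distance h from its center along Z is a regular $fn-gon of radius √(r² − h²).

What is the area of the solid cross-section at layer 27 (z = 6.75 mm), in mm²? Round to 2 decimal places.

503.14 mm²

At z = 6.75 mm: the sphere: section is a regular 12-gon, circumradius = √(r²−h²) = √(6²−0.75²) = 5.953 (area = (12/2)·5.953²·sin(360°/12) = 106.31 mm²); the cylinder at (4.5, 5.5) is not intersected at this z (z outside [2, 6]); the cylinder at (6.5, 16): section is a regular 12-gon, circumradius r=11.5 (area = (12/2)·11.500²·sin(360°/12) = 396.75 mm²); Combining (union): the 2 present regions are separate (no shared area or edge), so areas and boundary lengths simply add and each stays a separate island — area = 503.06 mm²; the cylinder at (3, 2.5): section is a regular 12-gon, circumradius r=2 (area = (12/2)·2.000²·sin(360°/12) = 12.00 mm²); Taking the union: the regions partially overlap — summed areas 515.06 mm² minus the doubly-counted overlap 11.92 mm² gives 503.14 mm² — area = 503.14 mm². Overall, the cross-section has 2 separate islands. Net area = 503.14 mm².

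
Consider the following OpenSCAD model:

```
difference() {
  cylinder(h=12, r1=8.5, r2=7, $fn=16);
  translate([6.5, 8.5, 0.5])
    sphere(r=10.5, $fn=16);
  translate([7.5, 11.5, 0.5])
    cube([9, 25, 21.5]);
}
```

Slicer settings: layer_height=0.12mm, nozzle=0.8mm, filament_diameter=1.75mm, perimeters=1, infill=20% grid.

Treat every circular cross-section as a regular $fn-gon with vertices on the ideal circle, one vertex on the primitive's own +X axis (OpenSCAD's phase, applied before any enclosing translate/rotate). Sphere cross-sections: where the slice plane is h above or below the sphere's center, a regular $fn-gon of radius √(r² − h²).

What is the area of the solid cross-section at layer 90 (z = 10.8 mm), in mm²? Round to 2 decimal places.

At z = 10.8 mm: the cone: at t=0.900 of its height the radius interpolates to r₁+(r₂−r₁)t = 7.150, giving a regular 16-gon of that circumradius (area = (16/2)·7.150²·sin(360°/16) = 156.51 mm²); the r=10.5 sphere at (6.5, 8.5) slices to a regular 16-gon of circumradius 2.040 (√(r²−h²) with h=10.3 from center) (area = (16/2)·2.040²·sin(360°/16) = 12.74 mm²); the 9×25 cube at (7.5, 11.5) contributes its full rectangle (area 225.00 mm²); After the difference (first − rest): starting from the cone (156.51 mm²), the r=10.5 sphere at (6.5, 8.5) misses the remaining region (no effect); the 9×25 cube at (7.5, 11.5) misses the remaining region (no effect) — area = 156.51 mm². Overall, the cross-section is a single solid region. Net area = 156.51 mm².

156.51 mm²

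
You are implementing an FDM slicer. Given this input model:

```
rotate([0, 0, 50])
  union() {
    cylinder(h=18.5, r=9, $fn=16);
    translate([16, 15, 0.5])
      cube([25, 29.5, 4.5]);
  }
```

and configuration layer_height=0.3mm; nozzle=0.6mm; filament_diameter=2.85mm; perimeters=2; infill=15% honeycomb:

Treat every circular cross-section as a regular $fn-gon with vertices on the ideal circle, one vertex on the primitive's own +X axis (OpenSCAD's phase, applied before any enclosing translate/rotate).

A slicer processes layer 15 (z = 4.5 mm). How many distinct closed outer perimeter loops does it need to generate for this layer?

At z = 4.5 mm: the r=9 cylinder contributes a regular 16-gon of circumradius 9; the cube at (16, 15) (footprint 25×29.5) is included at this height; Taking the union: the 2 present regions are separate (no shared area or edge), so areas and boundary lengths simply add and each stays a separate island — 2 connected regions; (rotated 50° about Z; rotation is an isometry so areas/perimeters/island counts are preserved). The result has 2 disconnected regions.

2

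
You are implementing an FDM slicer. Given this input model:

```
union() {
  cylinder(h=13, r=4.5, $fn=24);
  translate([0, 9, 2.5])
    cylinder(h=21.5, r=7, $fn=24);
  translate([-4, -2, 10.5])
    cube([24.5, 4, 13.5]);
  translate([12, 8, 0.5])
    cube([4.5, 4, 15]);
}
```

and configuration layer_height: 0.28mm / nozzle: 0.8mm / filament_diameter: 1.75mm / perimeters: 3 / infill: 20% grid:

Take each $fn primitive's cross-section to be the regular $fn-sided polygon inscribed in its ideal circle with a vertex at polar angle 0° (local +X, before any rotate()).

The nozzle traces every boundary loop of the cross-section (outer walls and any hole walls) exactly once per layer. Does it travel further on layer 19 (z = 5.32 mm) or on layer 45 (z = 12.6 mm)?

Layer 19 (z = 5.32): the r=4.5 cylinder gives a regular 24-gon of circumradius 4.5 (constant along its height) (perimeter = 2·24·4.500·sin(180°/24) = 28.19 mm); the cylinder at (0, 9): section is a regular 24-gon, circumradius r=7 (perimeter = 2·24·7.000·sin(180°/24) = 43.86 mm); the cube at (-4, -2) is absent (z outside [10.5, 24]); the cube at (12, 8) (footprint 4.5×4) is included at this height (perimeter 17.00 mm); Combining (union): the regions partially overlap (shared area 11.34 mm²), so the edge portions inside another operand are dropped and the merged outline is re-measured after clipping — boundary = 74.19 mm. So its perimeter = 74.19 mm. Layer 45 (z = 12.6): the r=4.5 cylinder contributes a regular 24-gon of circumradius 4.5 (perimeter = 2·24·4.500·sin(180°/24) = 28.19 mm); the r=7 cylinder at (0, 9) contributes a regular 24-gon of circumradius 7 (perimeter = 2·24·7.000·sin(180°/24) = 43.86 mm); the 24.5×4 cube at (-4, -2) contributes its full rectangle (perimeter 57.00 mm); the cube at (12, 8) (footprint 4.5×4) is included at this height (perimeter 17.00 mm); Taking the union: the regions partially overlap (shared area 44.62 mm²), so the edge portions inside another operand are dropped and the merged outline is re-measured after clipping — boundary = 107.03 mm. So its perimeter = 107.03 mm. Layer 45 is larger (107.03 vs 74.19 mm).

layer 45 (z = 12.6 mm)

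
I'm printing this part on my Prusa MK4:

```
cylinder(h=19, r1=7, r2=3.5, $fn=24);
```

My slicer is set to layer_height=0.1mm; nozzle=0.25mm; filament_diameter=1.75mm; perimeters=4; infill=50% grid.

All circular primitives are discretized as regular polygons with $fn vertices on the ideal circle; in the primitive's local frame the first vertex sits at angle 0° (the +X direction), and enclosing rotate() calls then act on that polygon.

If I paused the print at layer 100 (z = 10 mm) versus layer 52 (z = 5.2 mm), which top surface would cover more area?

Layer 100 (z = 10): the cone contributes a regular 24-gon of circumradius 5.158 (interpolated between r1=7 and r2=3.5 at t=0.526) (area = (24/2)·5.158²·sin(360°/24) = 82.63 mm²). So its area = 82.63 mm². Layer 52 (z = 5.2): the cone contributes a regular 24-gon of circumradius 6.042 (interpolated between r1=7 and r2=3.5 at t=0.274) (area = (24/2)·6.042²·sin(360°/24) = 113.38 mm²). So its area = 113.38 mm². Layer 52 is larger (113.38 vs 82.63 mm²).

layer 52 (z = 5.2 mm)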